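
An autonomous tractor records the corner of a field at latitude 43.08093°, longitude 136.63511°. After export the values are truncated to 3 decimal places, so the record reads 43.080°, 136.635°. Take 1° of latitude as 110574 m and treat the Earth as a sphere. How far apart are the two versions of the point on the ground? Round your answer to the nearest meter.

103 meters

Δlat = 43.08093 − 43.080 = +0.00093°; Δlon = 136.63511 − 136.635 = +0.00011°.
N–S: 0.00093° × 110574 m/° = 102.834 m.
E–W at 43.08°: 0.00011° × 110574 × cos 43.08° = 0.00011 × 110574 × 0.7304 ≈ 8.88397 m.
Distance: √(102.834² + 8.88397²) ≈ 103.217 m.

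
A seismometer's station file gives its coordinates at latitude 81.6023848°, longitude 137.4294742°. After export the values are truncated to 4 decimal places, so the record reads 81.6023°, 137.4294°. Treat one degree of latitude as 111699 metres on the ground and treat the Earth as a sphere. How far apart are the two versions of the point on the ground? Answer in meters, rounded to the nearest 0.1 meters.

9.5 meters

Δlat = 81.6023848 − 81.6023 = +0.0000848°; Δlon = 137.4294742 − 137.4294 = +0.0000742°.
North–south shift: 0.0000848 × 111699 = 9.47208 m.
East–west at this latitude: 0.0000742° × 111699 × cos 81.6023° ≈ 0.0000742 × 16312.9 = 1.21042 m.
Hypotenuse of the two orthogonal shifts: √(9.47208² + 1.21042²) = 9.5491 m.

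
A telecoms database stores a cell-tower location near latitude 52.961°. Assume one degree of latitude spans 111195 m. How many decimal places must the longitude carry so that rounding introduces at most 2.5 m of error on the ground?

5 decimal places

At 52.961° one degree of longitude covers 111195 × cos 52.961° ≈ 111195 × 0.6024 ≈ 66979.3 m.
N decimal places → at most half a unit in the last place, 0.5 × 10⁻ᴺ° = 66979.3/2 × 10⁻ᴺ m.
Need 0.5 × 66979.3 × 10⁻ᴺ ≤ 2.5 → 10⁻ᴺ ≤ 7.465e-05, so N ≥ 4.13.
N = 4 would give 3.35 m (too coarse); N = 5 gives 0.335 m ≤ 2.5 m.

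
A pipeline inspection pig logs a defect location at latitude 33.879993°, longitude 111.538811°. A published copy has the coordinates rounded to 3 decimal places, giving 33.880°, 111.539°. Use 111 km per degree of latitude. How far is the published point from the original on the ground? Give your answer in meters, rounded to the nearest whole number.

17 meters

Δlat = 33.879993 − 33.880 = -0.000007°; Δlon = 111.538811 − 111.539 = -0.000189°.
N–S: -0.000007° × 111000 m/° = -0.777 m.
East–west at this latitude: -0.000189° × 111000 × cos 33.88° ≈ -0.000189 × 92153 = -17.4169 m.
Hypotenuse of the two orthogonal shifts: √(0.777² + 17.4169²) = 17.4342 m.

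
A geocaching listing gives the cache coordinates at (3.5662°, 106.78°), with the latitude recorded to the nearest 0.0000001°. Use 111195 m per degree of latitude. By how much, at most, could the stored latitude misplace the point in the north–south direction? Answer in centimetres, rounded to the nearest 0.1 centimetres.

0.6 centimetres

Rounding to 7 decimal places leaves the latitude within ±5e-08° of the true value.
Along the meridian that is 5e-08° × 111195 m/° = 0.00555975 m.
That is 0.00555975 m = 0.55597 cm.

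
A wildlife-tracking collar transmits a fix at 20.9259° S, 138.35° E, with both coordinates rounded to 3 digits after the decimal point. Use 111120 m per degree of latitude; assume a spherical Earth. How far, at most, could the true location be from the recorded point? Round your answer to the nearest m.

76 m

Rounding to 3 decimal places leaves each coordinate within ±0.0005° of the true value.
North–south component: 0.0005° × 111120 = 55.56 m.
E–W at 20.9259°: 0.0005° × 111120 × cos 20.9259° = 0.0005 × 111120 × 0.9340 ≈ 51.8954 m.
Combining orthogonally: (55.56² + 51.8954²)^½ ≈ 76.0266 m.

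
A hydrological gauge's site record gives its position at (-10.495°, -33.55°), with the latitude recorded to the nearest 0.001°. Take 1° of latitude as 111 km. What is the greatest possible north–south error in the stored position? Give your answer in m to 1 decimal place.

55.5 m

Rounding to 3 decimal places leaves the latitude within ±0.0005° of the true value.
Along the meridian that is 0.0005° × 111000 m/° = 55.5 m.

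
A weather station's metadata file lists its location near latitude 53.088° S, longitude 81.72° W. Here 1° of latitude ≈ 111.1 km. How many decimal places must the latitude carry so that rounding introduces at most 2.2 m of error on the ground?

5

One degree of latitude covers 111100 m.
N decimal places → at most half a unit in the last place, 0.5 × 10⁻ᴺ° = 111100/2 × 10⁻ᴺ m.
Setting 55550 × 10⁻ᴺ ≤ 2.2 gives 10ᴺ ≥ 2.525e+04, i.e. N ≥ 4.40.
So 5 decimal places suffice (0.555 m); 4 would allow up to 5.56 m.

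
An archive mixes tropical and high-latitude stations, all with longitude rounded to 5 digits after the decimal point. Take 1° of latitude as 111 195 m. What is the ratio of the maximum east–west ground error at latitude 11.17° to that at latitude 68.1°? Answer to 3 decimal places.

2.630

Rounding to 5 decimal places leaves the longitude within ±5e-06° of the true value.
At 11.17°: 5e-06° × 111195 × cos 11.17° = 5e-06 × 111195 × 0.9811 ≈ 0.54544 m.
Error at 68.1° = 5e-06° × 111195 × cos 68.1° ≈ 0.55597 × 0.3730 = 0.20737 m.
Ratio: 0.54544 / 0.20737 = cos 11.17° / cos 68.1° ≈ 2.6303.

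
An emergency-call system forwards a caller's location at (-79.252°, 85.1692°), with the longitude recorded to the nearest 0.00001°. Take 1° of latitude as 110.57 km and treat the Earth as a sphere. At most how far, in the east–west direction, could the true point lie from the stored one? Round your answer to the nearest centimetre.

10 centimetres

Rounding to 5 decimal places leaves the longitude within ±5e-06° of the true value.
One degree of longitude at 79.252° is 110570 × cos 79.252° ≈ 110570 × 0.1865 = 20620.2 m.
So at most 5e-06° × 20620.2 ≈ 0.103101 m east–west.
That is 0.103101 m = 10.31 cm.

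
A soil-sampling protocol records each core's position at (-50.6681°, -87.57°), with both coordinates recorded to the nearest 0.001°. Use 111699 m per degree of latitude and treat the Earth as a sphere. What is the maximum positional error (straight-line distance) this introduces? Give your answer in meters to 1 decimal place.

66.1 meters

Rounding to 3 decimal places leaves each coordinate within ±0.0005° of the true value.
N–S: 0.0005° × 111699 m/° = 55.8495 m.
Longitude error → 0.0005 × 111699 × cos 50.6681° = 0.0005 × 111699 × 0.6338 ≈ 35.3981 m.
Combining orthogonally: (55.8495² + 35.3981²)^½ ≈ 66.1225 m.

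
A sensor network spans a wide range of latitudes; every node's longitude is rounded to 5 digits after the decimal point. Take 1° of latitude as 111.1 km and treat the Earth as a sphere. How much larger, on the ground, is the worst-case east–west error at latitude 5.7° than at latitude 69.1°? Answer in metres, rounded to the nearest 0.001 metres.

0.355 metres

Rounding to 5 decimal places leaves the longitude within ±5e-06° of the true value.
At 5.7°: 5e-06° × 111100 × cos 5.7° = 5e-06 × 111100 × 0.9951 ≈ 0.55275 m.
Error at 69.1° = 5e-06° × 111100 × cos 69.1° ≈ 0.5555 × 0.3567 = 0.19817 m.
So the lower-latitude error exceeds the higher by 0.55275 − 0.19817 = 0.35459 m.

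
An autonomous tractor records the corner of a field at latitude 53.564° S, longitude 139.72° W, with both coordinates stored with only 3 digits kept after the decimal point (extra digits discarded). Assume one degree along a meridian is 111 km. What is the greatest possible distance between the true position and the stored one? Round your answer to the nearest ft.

Truncating at 3 decimal places can drop up to a full unit in the last place, so each coordinate may be off by as much as 0.001°.
N–S: 0.001° × 111000 m/° = 111 m.
E–W at 53.564°: 0.001° × 111000 × cos 53.564° = 0.001 × 111000 × 0.5939 ≈ 65.9256 m.
Worst case both components are at the extreme and orthogonal: √(111² + 65.9256²) ≈ 129.101 m.
In feet: 129.101 m ÷ 0.3048 ≈ 423.56 ft.

424 ft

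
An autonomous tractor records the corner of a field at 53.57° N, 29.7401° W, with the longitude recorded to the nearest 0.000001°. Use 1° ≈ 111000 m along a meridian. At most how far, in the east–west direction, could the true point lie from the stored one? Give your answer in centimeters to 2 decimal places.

Rounding to 6 decimal places leaves the longitude within ±5e-07° of the true value.
Parallels shrink by cos φ, so at 53.57° a degree of longitude is 111000 × 0.5938 ≈ 65916.3 m.
Maximum E–W displacement: 5e-07 × 65916.3 = 0.0329581 m.
That is 0.0329581 m = 3.2958 cm.

3.30 centimeters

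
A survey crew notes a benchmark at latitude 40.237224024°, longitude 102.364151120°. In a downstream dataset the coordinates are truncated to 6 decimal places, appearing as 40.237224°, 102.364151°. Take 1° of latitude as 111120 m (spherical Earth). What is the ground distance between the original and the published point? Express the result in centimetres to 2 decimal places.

The latitude changed by +0.000000024° and the longitude by +0.000000120°.
North–south shift: 0.000000024 × 111120 = 0.00266688 m.
E–W at 40.2372°: 0.000000120° × 111120 × cos 40.2372° = 0.000000120 × 111120 × 0.7634 ≈ 0.0101792 m.
Distance: √(0.00266688² + 0.0101792²) ≈ 0.0105227 m.
That is 0.0105227 m = 1.0523 cm.

1.05 centimetres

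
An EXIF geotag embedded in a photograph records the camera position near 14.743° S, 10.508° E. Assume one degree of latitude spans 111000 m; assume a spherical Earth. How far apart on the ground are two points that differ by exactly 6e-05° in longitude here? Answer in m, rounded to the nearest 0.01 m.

At 14.743° a degree of longitude is 111000 × cos 14.743° ≈ 107346 m, so 6e-05° corresponds to 6.44073 m.

6.44 m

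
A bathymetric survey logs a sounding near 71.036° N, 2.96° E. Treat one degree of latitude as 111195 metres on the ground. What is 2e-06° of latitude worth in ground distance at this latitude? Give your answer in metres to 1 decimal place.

Along a meridian 2e-06° is 2e-06 × 111195 = 0.22239 m.

0.2 metres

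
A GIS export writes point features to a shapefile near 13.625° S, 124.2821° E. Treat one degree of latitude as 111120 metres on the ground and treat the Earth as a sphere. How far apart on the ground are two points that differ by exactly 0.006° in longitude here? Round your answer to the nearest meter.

648 meters

0.006° of longitude at 13.625° is 0.006 × 111120 × cos 13.625° ≈ 0.006 × 107993 = 647.957 m.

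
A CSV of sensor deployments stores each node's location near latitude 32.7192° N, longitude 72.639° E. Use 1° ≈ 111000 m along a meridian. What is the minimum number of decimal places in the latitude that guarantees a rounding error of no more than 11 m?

4 decimal places

One degree of latitude covers 111000 m.
With N decimal places the half-ulp bound is 0.5·10⁻ᴺ°, or 0.5·10⁻ᴺ × 111000 m on the ground.
Setting 55500 × 10⁻ᴺ ≤ 11 gives 10ᴺ ≥ 5045, i.e. N ≥ 3.70.
At 3 places the error can reach 55.5 m, but 4 places keeps it to 5.55 m.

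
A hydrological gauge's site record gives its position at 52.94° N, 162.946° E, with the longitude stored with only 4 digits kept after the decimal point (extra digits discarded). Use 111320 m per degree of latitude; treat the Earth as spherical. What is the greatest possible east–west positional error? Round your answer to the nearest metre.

Truncating at 4 decimal places can drop up to a full unit in the last place, so the longitude may be off by as much as 0.0001°.
One degree of longitude at 52.94° is 111320 × cos 52.94° ≈ 111320 × 0.6027 = 67087.1 m.
So at most 0.0001° × 67087.1 ≈ 6.70871 m east–west.

7 metres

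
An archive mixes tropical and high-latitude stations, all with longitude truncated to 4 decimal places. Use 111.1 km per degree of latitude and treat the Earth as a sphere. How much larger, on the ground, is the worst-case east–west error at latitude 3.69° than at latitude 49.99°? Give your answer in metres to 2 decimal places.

Truncating at 4 decimal places can drop up to a full unit in the last place, so the longitude may be off by as much as 0.0001°.
At 3.69°: 0.0001° × 111100 × cos 3.69° = 0.0001 × 111100 × 0.9979 ≈ 11.087 m.
At 49.99°: 0.0001° × 111100 × cos 49.99° = 0.0001 × 111100 × 0.6429 ≈ 7.1429 m.
Difference: 11.087 − 7.1429 = 3.9441 m.

3.94 metres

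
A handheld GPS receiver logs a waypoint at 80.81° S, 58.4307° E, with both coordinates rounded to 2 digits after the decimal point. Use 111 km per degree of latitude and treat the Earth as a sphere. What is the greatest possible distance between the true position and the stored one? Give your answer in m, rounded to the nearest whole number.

Rounding to 2 decimal places leaves each coordinate within ±0.005° of the true value.
N–S: 0.005° × 111000 m/° = 555 m.
E–W at 80.81°: 0.005° × 111000 × cos 80.81° = 0.005 × 111000 × 0.1597 ≈ 88.6384 m.
The two errors are perpendicular, so the maximum displacement is √(555² + 88.6384²) ≈ 562.034 m.

562 m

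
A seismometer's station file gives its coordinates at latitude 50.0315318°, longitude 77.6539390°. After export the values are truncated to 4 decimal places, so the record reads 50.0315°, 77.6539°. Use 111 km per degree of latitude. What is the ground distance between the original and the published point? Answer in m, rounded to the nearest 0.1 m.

Δlat = 50.0315318 − 50.0315 = +0.0000318°; Δlon = 77.6539390 − 77.6539 = +0.0000390°.
N–S: 0.0000318° × 111000 m/° = 3.5298 m.
E–W at 50.0315°: 0.0000390° × 111000 × cos 50.0315° = 0.0000390 × 111000 × 0.6424 ≈ 2.7808 m.
Combined displacement = (3.5298² + 2.7808²)^½ ≈ 4.49359 m.

4.5 m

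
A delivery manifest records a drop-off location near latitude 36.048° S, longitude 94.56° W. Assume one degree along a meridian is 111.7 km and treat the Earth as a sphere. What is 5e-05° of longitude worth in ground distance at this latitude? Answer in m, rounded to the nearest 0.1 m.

4.5 m

At 36.048° a degree of longitude is 111700 × cos 36.048° ≈ 90312.2 m, so 5e-05° corresponds to 4.51561 m.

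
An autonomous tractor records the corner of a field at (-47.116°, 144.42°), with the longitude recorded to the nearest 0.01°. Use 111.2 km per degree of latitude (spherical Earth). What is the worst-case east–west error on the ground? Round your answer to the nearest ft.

1241 ft

Rounding to 2 decimal places leaves the longitude within ±0.005° of the true value.
One degree of longitude at 47.116° is 111200 × cos 47.116° ≈ 111200 × 0.6805 = 75673.4 m.
East–west error: 0.005° × 75673.4 m/° ≈ 378.367 m.
In feet: 378.367 m ÷ 0.3048 ≈ 1241.4 ft.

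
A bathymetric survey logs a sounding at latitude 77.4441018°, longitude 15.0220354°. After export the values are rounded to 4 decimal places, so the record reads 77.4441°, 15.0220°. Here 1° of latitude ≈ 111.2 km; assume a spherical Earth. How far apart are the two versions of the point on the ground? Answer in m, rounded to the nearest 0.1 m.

The latitude changed by +0.0000018° and the longitude by +0.0000354°.
N–S: 0.0000018° × 111200 m/° = 0.20016 m.
E–W at 77.4441°: 0.0000354° × 111200 × cos 77.4441° = 0.0000354 × 111200 × 0.2174 ≈ 0.855759 m.
Hypotenuse of the two orthogonal shifts: √(0.20016² + 0.855759²) = 0.878856 m.

0.9 m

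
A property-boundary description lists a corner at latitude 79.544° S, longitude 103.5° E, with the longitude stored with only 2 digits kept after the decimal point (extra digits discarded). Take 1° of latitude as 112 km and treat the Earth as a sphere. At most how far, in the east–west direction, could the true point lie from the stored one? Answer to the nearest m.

Truncating at 2 decimal places can drop up to a full unit in the last place, so the longitude may be off by as much as 0.01°.
One degree of longitude at 79.544° is 112000 × cos 79.544° ≈ 112000 × 0.1815 = 20325.8 m.
East–west error: 0.01° × 20325.8 m/° ≈ 203.258 m.

203 m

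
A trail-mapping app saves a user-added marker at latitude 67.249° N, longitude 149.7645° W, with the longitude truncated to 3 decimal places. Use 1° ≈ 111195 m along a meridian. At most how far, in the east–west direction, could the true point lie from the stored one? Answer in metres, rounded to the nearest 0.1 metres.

43.0 metres

Truncating at 3 decimal places can drop up to a full unit in the last place, so the longitude may be off by as much as 0.001°.
One degree of longitude at 67.249° is 111195 × cos 67.249° ≈ 111195 × 0.3867 = 43002.1 m.
Maximum E–W displacement: 0.001 × 43002.1 = 43.0021 m.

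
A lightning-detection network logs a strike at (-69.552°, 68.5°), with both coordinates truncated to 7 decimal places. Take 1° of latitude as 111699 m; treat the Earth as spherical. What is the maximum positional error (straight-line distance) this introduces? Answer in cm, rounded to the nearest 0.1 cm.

Truncating at 7 decimal places can drop up to a full unit in the last place, so each coordinate may be off by as much as 1e-07°.
Latitude error → 1e-07 × 111699 = 0.0111699 m along the meridian.
East–west component at 69.552°: 1e-07° × 111699 × cos 69.552° ≈ 1e-07 × 39022.8 ≈ 0.00390228 m.
The two errors are perpendicular, so the maximum displacement is √(0.0111699² + 0.00390228²) ≈ 0.0118319 m.
That is 0.0118319 m = 1.1832 cm.

1.2 cm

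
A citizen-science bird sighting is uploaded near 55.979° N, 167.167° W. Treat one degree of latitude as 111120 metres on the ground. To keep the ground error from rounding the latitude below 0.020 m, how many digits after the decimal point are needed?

One degree of latitude covers 111120 m.
With N decimal places the half-ulp bound is 0.5·10⁻ᴺ°, or 0.5·10⁻ᴺ × 111120 m on the ground.
Setting 55560 × 10⁻ᴺ ≤ 0.020 gives 10ᴺ ≥ 2.778e+06, i.e. N ≥ 6.44.
N = 6 would give 0.0556 m (too coarse); N = 7 gives 0.00556 m ≤ 0.020 m.

7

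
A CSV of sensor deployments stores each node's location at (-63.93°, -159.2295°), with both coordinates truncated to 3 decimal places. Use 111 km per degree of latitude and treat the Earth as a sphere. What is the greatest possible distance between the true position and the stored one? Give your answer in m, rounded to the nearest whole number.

121 m

Truncating at 3 decimal places can drop up to a full unit in the last place, so each coordinate may be off by as much as 0.001°.
North–south component: 0.001° × 111000 = 111 m.
Longitude error → 0.001 × 111000 × cos 63.93° = 0.001 × 111000 × 0.4395 ≈ 48.781 m.
The two errors are perpendicular, so the maximum displacement is √(111² + 48.781²) ≈ 121.246 m.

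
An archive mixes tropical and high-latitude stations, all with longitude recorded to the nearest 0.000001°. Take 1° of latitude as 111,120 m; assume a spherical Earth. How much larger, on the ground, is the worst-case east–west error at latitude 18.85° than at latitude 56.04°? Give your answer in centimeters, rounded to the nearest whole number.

2 centimeters

Rounding to 6 decimal places leaves the longitude within ±5e-07° of the true value.
Error at 18.85° = 5e-07° × 111120 × cos 18.85° ≈ 0.05556 × 0.9464 = 0.05258 m.
Error at 56.04° = 5e-07° × 111120 × cos 56.04° ≈ 0.05556 × 0.5586 = 0.031037 m.
So the lower-latitude error exceeds the higher by 0.05258 − 0.031037 = 0.021544 m.
That is 0.0215436 m = 2.1544 cm.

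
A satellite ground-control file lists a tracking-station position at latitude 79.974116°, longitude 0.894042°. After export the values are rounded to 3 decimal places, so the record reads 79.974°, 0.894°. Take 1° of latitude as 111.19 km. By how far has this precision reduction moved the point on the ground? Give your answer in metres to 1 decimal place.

Δlat = 79.974116 − 79.974 = +0.000116°; Δlon = 0.894042 − 0.894 = +0.000042°.
N–S: 0.000116° × 111190 m/° = 12.898 m.
East–west at this latitude: 0.000042° × 111190 × cos 79.974° ≈ 0.000042 × 19357.6 = 0.81302 m.
Hypotenuse of the two orthogonal shifts: √(12.898² + 0.81302²) = 12.9236 m.

12.9 metres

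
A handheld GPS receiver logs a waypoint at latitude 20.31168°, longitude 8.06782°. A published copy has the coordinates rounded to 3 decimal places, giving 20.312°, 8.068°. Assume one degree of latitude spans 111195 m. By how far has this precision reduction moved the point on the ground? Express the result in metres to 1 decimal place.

40.2 metres

Δlat = 20.31168 − 20.312 = -0.00032°; Δlon = 8.06782 − 8.068 = -0.00018°.
N–S: -0.00032° × 111195 m/° = -35.5824 m.
East–west at this latitude: -0.00018° × 111195 × cos 20.312° ≈ -0.00018 × 104280 = -18.7705 m.
Distance: √(35.5824² + 18.7705²) ≈ 40.2298 m.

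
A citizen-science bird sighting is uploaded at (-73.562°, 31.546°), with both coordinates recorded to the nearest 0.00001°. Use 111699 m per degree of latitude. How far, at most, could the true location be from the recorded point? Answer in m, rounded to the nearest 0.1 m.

Rounding to 5 decimal places leaves each coordinate within ±5e-06° of the true value.
Latitude error → 5e-06 × 111699 = 0.558495 m along the meridian.
East–west component at 73.562°: 5e-06° × 111699 × cos 73.562° ≈ 5e-06 × 31608.3 ≈ 0.158042 m.
Worst case both components are at the extreme and orthogonal: √(0.558495² + 0.158042²) ≈ 0.580426 m.

0.6 m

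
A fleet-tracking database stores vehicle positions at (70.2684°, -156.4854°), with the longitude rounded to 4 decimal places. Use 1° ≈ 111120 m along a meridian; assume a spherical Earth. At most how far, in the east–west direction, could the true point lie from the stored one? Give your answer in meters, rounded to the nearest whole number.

2 meters

Rounding to 4 decimal places leaves the longitude within ±5e-05° of the true value.
Parallels shrink by cos φ, so at 70.2684° a degree of longitude is 111120 × 0.3376 ≈ 37515.7 m.
East–west error: 5e-05° × 37515.7 m/° ≈ 1.87579 m.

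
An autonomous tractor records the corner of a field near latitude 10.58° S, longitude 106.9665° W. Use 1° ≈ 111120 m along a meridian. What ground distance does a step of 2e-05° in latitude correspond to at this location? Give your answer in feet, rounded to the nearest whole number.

Along a meridian 2e-05° is 2e-05 × 111120 = 2.2224 m.
Converting: 2.2224 m × 3.2808 ft/m ≈ 7.2913 ft.

7 feet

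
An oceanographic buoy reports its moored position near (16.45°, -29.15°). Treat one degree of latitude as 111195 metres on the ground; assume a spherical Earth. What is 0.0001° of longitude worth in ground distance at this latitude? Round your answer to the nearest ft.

At 16.45° a degree of longitude is 111195 × cos 16.45° ≈ 106643 m, so 0.0001° corresponds to 10.6643 m.
In feet: 10.6643 m ÷ 0.3048 ≈ 34.988 ft.

35 ft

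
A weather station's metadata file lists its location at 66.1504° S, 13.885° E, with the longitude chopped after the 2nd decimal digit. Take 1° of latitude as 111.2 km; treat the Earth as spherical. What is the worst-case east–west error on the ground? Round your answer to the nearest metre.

Truncating at 2 decimal places can drop up to a full unit in the last place, so the longitude may be off by as much as 0.01°.
At latitude 66.1504° a degree of longitude spans 111200 m × cos 66.1504° = 111200 × 0.4043 ≈ 44962.3 m.
East–west error: 0.01° × 44962.3 m/° ≈ 449.623 m.

450 metres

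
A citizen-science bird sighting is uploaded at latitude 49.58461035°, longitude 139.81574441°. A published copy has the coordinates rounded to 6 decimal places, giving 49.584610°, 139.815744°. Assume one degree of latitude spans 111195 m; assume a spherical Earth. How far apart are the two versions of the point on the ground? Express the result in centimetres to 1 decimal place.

The latitude changed by +0.00000035° and the longitude by +0.00000041°.
N–S: 0.00000035° × 111195 m/° = 0.0389183 m.
East–west at this latitude: 0.00000041° × 111195 × cos 49.5846° ≈ 0.00000041 × 72090.4 = 0.0295571 m.
Distance: √(0.0389183² + 0.0295571²) ≈ 0.0488697 m.
That is 0.0488697 m = 4.887 cm.

4.9 centimetres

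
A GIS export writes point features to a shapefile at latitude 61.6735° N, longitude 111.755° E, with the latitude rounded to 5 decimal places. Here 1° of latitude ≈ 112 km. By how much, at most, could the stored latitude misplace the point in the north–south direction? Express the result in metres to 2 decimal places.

Rounding to 5 decimal places leaves the latitude within ±5e-06° of the true value.
Along the meridian that is 5e-06° × 112000 m/° = 0.56 m.

0.56 metres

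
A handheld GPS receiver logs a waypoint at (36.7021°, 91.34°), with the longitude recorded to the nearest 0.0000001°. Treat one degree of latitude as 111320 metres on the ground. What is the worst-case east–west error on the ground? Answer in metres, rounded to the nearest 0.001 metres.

0.004 metres

Rounding to 7 decimal places leaves the longitude within ±5e-08° of the true value.
At latitude 36.7021° a degree of longitude spans 111320 m × cos 36.7021° = 111320 × 0.8018 ≈ 89251.2 m.
Maximum E–W displacement: 5e-08 × 89251.2 = 0.00446256 m.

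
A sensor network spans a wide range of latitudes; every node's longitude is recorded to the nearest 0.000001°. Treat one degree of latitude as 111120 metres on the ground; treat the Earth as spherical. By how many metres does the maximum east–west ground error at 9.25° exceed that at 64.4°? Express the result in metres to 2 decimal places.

0.03 metres

Rounding to 6 decimal places leaves the longitude within ±5e-07° of the true value.
Error at 9.25° = 5e-07° × 111120 × cos 9.25° ≈ 0.05556 × 0.9870 = 0.054838 m.
Error at 64.4° = 5e-07° × 111120 × cos 64.4° ≈ 0.05556 × 0.4321 = 0.024007 m.
So the lower-latitude error exceeds the higher by 0.054838 − 0.024007 = 0.030831 m.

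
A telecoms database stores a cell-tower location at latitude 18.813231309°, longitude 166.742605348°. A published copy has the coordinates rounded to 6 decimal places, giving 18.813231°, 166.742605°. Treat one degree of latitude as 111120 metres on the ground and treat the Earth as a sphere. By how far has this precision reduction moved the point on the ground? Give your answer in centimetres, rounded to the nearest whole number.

5 centimetres

The latitude changed by +0.000000309° and the longitude by +0.000000348°.
N–S: 0.000000309° × 111120 m/° = 0.0343361 m.
East–west at this latitude: 0.000000348° × 111120 × cos 18.8132° ≈ 0.000000348 × 105183 = 0.0366038 m.
Combined displacement = (0.0343361² + 0.0366038²)^½ ≈ 0.0501877 m.
That is 0.0501877 m = 5.0188 cm.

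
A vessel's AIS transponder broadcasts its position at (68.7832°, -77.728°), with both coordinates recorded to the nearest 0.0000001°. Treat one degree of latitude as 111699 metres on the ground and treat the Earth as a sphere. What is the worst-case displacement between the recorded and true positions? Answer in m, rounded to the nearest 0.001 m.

Rounding to 7 decimal places leaves each coordinate within ±5e-08° of the true value.
North–south component: 5e-08° × 111699 = 0.00558495 m.
Longitude error → 5e-08 × 111699 × cos 68.7832° = 5e-08 × 111699 × 0.3619 ≈ 0.00202118 m.
The two errors are perpendicular, so the maximum displacement is √(0.00558495² + 0.00202118²) ≈ 0.00593943 m.

0.006 m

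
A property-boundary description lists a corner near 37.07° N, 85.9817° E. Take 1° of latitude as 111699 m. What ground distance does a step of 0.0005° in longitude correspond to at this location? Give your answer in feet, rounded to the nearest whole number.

At 37.07° a degree of longitude is 111699 × cos 37.07° ≈ 89124.6 m, so 0.0005° corresponds to 44.5623 m.
Converting: 44.5623 m × 3.2808 ft/m ≈ 146.2 ft.

146 feet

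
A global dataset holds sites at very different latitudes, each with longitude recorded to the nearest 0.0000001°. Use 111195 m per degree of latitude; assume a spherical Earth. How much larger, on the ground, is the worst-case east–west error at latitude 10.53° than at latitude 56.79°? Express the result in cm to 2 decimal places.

0.24 cm

Rounding to 7 decimal places leaves the longitude within ±5e-08° of the true value.
At 10.53°: 5e-08° × 111195 × cos 10.53° = 5e-08 × 111195 × 0.9832 ≈ 0.0054661 m.
At 56.79°: 5e-08° × 111195 × cos 56.79° = 5e-08 × 111195 × 0.5477 ≈ 0.0030451 m.
So the lower-latitude error exceeds the higher by 0.0054661 − 0.0030451 = 0.002421 m.
That is 0.00242099 m = 0.2421 cm.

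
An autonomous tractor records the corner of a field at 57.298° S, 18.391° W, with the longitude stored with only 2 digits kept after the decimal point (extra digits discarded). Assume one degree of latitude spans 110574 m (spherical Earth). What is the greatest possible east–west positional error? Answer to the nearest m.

597 m

Truncating at 2 decimal places can drop up to a full unit in the last place, so the longitude may be off by as much as 0.01°.
Parallels shrink by cos φ, so at 57.298° a degree of longitude is 110574 × 0.5403 ≈ 59739.8 m.
So at most 0.01° × 59739.8 ≈ 597.398 m east–west.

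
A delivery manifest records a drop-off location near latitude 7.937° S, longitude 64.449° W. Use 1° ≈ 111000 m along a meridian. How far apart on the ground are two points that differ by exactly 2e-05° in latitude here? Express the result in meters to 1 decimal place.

2e-05° × 111000 m/° = 2.22 m.

2.2 meters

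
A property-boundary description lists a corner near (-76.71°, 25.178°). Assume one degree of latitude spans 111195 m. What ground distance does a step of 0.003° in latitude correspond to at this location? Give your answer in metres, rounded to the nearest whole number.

Along a meridian 0.003° is 0.003 × 111195 = 333.585 m.

334 metres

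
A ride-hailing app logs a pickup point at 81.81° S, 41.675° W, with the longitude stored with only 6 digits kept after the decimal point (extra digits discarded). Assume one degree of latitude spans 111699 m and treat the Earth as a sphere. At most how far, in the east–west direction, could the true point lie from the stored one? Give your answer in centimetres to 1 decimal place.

Truncating at 6 decimal places can drop up to a full unit in the last place, so the longitude may be off by as much as 1e-06°.
At latitude 81.81° a degree of longitude spans 111699 m × cos 81.81° = 111699 × 0.1425 ≈ 15912.2 m.
East–west error: 1e-06° × 15912.2 m/° ≈ 0.0159122 m.
That is 0.0159122 m = 1.5912 cm.

1.6 centimetres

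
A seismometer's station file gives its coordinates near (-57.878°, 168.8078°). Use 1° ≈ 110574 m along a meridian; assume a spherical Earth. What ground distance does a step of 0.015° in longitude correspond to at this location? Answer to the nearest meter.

One degree of longitude here spans 110574 × cos 57.878° = 110574 × 0.5317 ≈ 58794.8 m; 0.015° of that is 881.922 m.

882 meters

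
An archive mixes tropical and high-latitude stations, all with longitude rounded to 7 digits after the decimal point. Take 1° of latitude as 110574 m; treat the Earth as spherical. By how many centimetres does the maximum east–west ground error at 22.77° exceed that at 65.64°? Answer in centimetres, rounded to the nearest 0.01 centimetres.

Rounding to 7 decimal places leaves the longitude within ±5e-08° of the true value.
At 22.77°: 5e-08° × 110574 × cos 22.77° = 5e-08 × 110574 × 0.9221 ≈ 0.0050978 m.
At 65.64°: 5e-08° × 110574 × cos 65.64° = 5e-08 × 110574 × 0.4125 ≈ 0.0022804 m.
Difference: 0.0050978 − 0.0022804 = 0.0028174 m.
That is 0.00281741 m = 0.28174 cm.

0.28 centimetres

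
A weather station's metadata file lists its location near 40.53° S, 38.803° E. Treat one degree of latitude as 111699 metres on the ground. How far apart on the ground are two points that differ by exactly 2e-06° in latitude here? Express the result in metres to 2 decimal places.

Along a meridian 2e-06° is 2e-06 × 111699 = 0.223398 m.

0.22 metres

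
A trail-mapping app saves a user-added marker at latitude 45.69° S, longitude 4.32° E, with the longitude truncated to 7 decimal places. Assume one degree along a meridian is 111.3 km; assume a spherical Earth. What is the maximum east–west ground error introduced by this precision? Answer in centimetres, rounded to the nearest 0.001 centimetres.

0.777 centimetres

Truncating at 7 decimal places can drop up to a full unit in the last place, so the longitude may be off by as much as 1e-07°.
One degree of longitude at 45.69° is 111300 × cos 45.69° ≈ 111300 × 0.6985 = 77747.5 m.
So at most 1e-07° × 77747.5 ≈ 0.00777475 m east–west.
That is 0.00777475 m = 0.77748 cm.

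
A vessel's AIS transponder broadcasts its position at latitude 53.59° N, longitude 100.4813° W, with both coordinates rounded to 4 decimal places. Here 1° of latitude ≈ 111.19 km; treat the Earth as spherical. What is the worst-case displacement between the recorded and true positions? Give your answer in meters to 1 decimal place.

Rounding to 4 decimal places leaves each coordinate within ±5e-05° of the true value.
North–south component: 5e-05° × 111190 = 5.5595 m.
E–W at 53.59°: 5e-05° × 111190 × cos 53.59° = 5e-05 × 111190 × 0.5936 ≈ 3.29989 m.
Worst case both components are at the extreme and orthogonal: √(5.5595² + 3.29989²) ≈ 6.46509 m.

6.5 meters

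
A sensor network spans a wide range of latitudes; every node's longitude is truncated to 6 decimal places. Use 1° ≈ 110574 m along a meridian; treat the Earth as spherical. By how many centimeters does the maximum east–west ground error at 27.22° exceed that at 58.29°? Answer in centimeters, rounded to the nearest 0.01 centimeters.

Truncating at 6 decimal places can drop up to a full unit in the last place, so the longitude may be off by as much as 1e-06°.
Error at 27.22° = 1e-06° × 110574 × cos 27.22° ≈ 0.11057 × 0.8893 = 0.098329 m.
At 58.29°: 1e-06° × 110574 × cos 58.29° = 1e-06 × 110574 × 0.5256 ≈ 0.05812 m.
Difference: 0.098329 − 0.05812 = 0.040209 m.
That is 0.0402088 m = 4.0209 cm.

4.02 centimeters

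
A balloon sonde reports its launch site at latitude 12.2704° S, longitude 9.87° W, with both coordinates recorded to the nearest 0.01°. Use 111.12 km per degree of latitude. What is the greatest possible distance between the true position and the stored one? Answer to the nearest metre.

Rounding to 2 decimal places leaves each coordinate within ±0.005° of the true value.
North–south component: 0.005° × 111120 = 555.6 m.
Longitude error → 0.005 × 111120 × cos 12.2704° = 0.005 × 111120 × 0.9772 ≈ 542.908 m.
Combining orthogonally: (555.6² + 542.908²)^½ ≈ 776.814 m.

777 metres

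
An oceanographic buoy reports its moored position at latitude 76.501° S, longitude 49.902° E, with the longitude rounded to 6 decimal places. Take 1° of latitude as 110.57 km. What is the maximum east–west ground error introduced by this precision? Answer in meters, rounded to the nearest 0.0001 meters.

0.0129 meters

Rounding to 6 decimal places leaves the longitude within ±5e-07° of the true value.
At latitude 76.501° a degree of longitude spans 110570 m × cos 76.501° = 110570 × 0.2334 ≈ 25810.2 m.
East–west error: 5e-07° × 25810.2 m/° ≈ 0.0129051 m.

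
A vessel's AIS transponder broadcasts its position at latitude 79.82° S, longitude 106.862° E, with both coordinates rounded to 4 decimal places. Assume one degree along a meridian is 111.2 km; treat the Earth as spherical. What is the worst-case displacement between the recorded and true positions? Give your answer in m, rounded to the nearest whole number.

6 m

Rounding to 4 decimal places leaves each coordinate within ±5e-05° of the true value.
N–S: 5e-05° × 111200 m/° = 5.56 m.
Longitude error → 5e-05 × 111200 × cos 79.82° = 5e-05 × 111200 × 0.1767 ≈ 0.982681 m.
The two errors are perpendicular, so the maximum displacement is √(5.56² + 0.982681²) ≈ 5.64617 m.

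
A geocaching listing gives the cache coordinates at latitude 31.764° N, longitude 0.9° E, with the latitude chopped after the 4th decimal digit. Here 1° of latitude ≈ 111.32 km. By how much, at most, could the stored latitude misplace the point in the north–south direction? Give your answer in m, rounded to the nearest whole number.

Truncating at 4 decimal places can drop up to a full unit in the last place, so the latitude may be off by as much as 0.0001°.
Along the meridian that is 0.0001° × 111320 m/° = 11.132 m.

11 m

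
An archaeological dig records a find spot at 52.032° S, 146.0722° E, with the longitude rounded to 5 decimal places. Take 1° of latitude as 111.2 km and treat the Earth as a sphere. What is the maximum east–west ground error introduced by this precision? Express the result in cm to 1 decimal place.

34.2 cm

Rounding to 5 decimal places leaves the longitude within ±5e-06° of the true value.
One degree of longitude at 52.032° is 111200 × cos 52.032° ≈ 111200 × 0.6152 = 68412.6 m.
Maximum E–W displacement: 5e-06 × 68412.6 = 0.342063 m.
That is 0.342063 m = 34.206 cm.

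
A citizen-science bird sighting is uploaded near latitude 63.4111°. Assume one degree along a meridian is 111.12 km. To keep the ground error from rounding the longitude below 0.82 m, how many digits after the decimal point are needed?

5 decimal places

At 63.4111° one degree of longitude covers 111120 × cos 63.4111° ≈ 111120 × 0.4476 ≈ 49735.7 m.
Rounding to N decimal places gives at most 0.5 × 10⁻ᴺ degrees of error, i.e. 0.5 × 10⁻ᴺ × 49735.7 m.
Setting 24867.9 × 10⁻ᴺ ≤ 0.82 gives 10ᴺ ≥ 3.033e+04, i.e. N ≥ 4.48.
At 4 places the error can reach 2.49 m, but 5 places keeps it to 0.249 m.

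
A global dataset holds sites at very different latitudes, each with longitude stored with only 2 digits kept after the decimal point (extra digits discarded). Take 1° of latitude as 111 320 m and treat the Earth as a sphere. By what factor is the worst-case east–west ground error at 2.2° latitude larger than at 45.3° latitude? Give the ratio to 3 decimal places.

1.421

Truncating at 2 decimal places can drop up to a full unit in the last place, so the longitude may be off by as much as 0.01°.
At 2.2°: 0.01° × 111320 × cos 2.2° = 0.01 × 111320 × 0.9993 ≈ 1112.4 m.
At 45.3°: 0.01° × 111320 × cos 45.3° = 0.01 × 111320 × 0.7034 ≈ 783.02 m.
Ratio: 1112.4 / 783.02 = cos 2.2° / cos 45.3° ≈ 1.4206.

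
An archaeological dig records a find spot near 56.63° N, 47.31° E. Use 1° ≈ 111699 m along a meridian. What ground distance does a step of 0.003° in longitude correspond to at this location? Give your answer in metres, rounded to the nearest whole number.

At 56.63° a degree of longitude is 111699 × cos 56.63° ≈ 61439.3 m, so 0.003° corresponds to 184.318 m.

184 metres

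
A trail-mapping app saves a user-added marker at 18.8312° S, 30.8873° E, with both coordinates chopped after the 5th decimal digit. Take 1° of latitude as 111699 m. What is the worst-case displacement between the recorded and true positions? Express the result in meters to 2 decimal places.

1.54 meters

Truncating at 5 decimal places can drop up to a full unit in the last place, so each coordinate may be off by as much as 1e-05°.
N–S: 1e-05° × 111699 m/° = 1.11699 m.
E–W at 18.8312°: 1e-05° × 111699 × cos 18.8312° = 1e-05 × 111699 × 0.9465 ≈ 1.0572 m.
The two errors are perpendicular, so the maximum displacement is √(1.11699² + 1.0572²) ≈ 1.53797 m.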